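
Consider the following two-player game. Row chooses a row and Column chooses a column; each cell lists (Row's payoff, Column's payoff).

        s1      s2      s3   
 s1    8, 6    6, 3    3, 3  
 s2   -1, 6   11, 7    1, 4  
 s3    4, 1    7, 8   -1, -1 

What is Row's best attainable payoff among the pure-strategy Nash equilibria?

11

Both s1 is a pure NE (Row: 8 ≥ 4; Column: 6 ≥ 3). Row gets 8.
Both s2 is a pure NE (Row: 11 ≥ 7; Column: 7 ≥ 6). Row gets 11.
Every other cell has a profitable deviation for at least one player. Highest of {8, 11} is 11.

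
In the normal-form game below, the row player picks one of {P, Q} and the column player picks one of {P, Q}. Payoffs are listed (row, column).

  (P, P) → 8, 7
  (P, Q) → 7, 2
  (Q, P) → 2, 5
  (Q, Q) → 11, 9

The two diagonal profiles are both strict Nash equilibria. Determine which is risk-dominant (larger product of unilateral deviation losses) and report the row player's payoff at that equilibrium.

At both P: the row player loses 8 − 2 = 6 by deviating; the column player loses 7 − 2 = 5. Product = 6·5 = 30.
At both Q: the row player loses 11 − 7 = 4 by deviating; the column player loses 9 − 5 = 4. Product = 4·4 = 16.
30 > 16, so both P is risk-dominant. The row player's payoff there is 8.

8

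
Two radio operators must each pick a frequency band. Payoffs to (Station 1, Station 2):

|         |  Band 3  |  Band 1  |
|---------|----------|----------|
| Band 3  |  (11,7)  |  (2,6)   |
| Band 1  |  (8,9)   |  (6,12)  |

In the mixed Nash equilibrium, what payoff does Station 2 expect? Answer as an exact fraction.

Station 1 mixes with probability p on Band 3, chosen so Station 2 is indifferent: 7p + 9(1−p) = 6p + 12(1−p) gives p = 3/4.
Station 2's expected payoff is 7·3/4 + 9·1/4 = 15/2.

15/2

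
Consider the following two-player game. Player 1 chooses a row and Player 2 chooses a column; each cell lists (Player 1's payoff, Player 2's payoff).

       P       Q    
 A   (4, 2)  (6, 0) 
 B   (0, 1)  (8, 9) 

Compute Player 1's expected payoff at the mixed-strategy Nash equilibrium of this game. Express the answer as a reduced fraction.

16/3

Player 2 mixes with probability q on P, chosen so Player 1 is indifferent: 4q + 6(1−q) = 0q + 8(1−q) gives q = 1/3.
Player 1's expected payoff (from either row, since indifferent) is 4·1/3 + 6·2/3 = 16/3.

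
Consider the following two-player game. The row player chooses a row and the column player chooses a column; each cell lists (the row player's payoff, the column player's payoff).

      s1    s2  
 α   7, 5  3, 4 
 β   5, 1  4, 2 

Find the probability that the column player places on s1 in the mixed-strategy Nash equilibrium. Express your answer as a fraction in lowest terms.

1/3

The column player's mix q on s1 must make the row player indifferent between α and β.
The row player's payoff from α: 7q + 3(1−q). From β: 5q + 4(1−q).
Set equal: 2q = 1(1−q) → q = 1/3.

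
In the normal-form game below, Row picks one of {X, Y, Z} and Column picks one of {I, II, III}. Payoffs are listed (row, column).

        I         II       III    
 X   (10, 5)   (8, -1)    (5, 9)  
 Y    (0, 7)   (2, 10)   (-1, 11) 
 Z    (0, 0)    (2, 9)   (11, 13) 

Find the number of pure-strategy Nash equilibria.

1

(Z, III): Row gets 11 (best alternative 5); Column gets 13 (best alternative 9). Neither deviates — NE.
(Y, II) is not a NE: Row would switch to X (8 > 2).
No other cell survives both best-response checks, so there is 1 pure NE.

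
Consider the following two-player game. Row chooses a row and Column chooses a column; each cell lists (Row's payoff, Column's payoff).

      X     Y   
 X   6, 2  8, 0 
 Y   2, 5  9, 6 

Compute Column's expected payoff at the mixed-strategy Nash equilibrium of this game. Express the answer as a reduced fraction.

Row mixes with probability p on X, chosen so Column is indifferent: 2p + 5(1−p) = 0p + 6(1−p) gives p = 1/3.
Column's expected payoff is 2·1/3 + 5·2/3 = 4.

4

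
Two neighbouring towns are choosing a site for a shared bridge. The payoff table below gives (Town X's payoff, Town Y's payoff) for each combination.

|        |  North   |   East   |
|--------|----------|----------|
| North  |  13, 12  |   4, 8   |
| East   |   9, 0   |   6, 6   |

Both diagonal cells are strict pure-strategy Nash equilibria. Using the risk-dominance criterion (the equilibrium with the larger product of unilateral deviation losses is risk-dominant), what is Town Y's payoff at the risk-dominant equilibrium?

12

At both North: Town X loses 13 − 9 = 4 by deviating; Town Y loses 12 − 8 = 4. Product = 4·4 = 16.
At both East: Town X loses 6 − 4 = 2 by deviating; Town Y loses 6 − 0 = 6. Product = 2·6 = 12.
16 > 12, so both North is risk-dominant. Town Y's payoff there is 12.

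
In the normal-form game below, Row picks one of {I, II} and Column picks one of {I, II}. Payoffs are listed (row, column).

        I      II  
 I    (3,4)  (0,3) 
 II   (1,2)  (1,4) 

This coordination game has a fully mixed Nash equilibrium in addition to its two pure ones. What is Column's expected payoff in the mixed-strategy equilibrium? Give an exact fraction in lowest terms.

Row mixes with probability p on I, chosen so Column is indifferent: 4p + 2(1−p) = 3p + 4(1−p) gives p = 2/3.
Column's expected payoff is 4·2/3 + 2·1/3 = 10/3.

10/3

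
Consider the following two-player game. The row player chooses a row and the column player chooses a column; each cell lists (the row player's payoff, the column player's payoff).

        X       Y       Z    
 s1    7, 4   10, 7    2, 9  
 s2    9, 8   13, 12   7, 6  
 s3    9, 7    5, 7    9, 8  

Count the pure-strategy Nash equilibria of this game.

(s2, Y): the row player gets 13 (best alternative 10); the column player gets 12 (best alternative 8). Neither deviates — NE.
(s3, Z): the row player gets 9 (best alternative 7); the column player gets 8 (best alternative 7). Neither deviates — NE.
(s1, X) is not a NE: the row player would switch to s2 (9 > 7).
No other cell survives both best-response checks, so there are 2 pure NE.

2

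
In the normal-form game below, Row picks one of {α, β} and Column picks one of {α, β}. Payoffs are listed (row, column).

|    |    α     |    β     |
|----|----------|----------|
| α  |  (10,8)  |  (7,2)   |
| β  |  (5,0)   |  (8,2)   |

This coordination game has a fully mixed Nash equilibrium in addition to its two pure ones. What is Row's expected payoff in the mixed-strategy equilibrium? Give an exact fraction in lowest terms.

15/2

Column mixes with probability q on α, chosen so Row is indifferent: 10q + 7(1−q) = 5q + 8(1−q) gives q = 1/6.
Row's expected payoff (from either row, since indifferent) is 10·1/6 + 7·5/6 = 15/2.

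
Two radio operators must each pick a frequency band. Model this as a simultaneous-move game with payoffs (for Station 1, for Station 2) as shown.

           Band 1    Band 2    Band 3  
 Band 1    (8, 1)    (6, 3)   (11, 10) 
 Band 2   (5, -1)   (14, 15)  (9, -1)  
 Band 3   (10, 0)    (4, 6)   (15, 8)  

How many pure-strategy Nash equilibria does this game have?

2

Both Band 2: Station 1 gets 14 (best alternative 6); Station 2 gets 15 (best alternative -1). Neither deviates — NE.
Both Band 3: Station 1 gets 15 (best alternative 11); Station 2 gets 8 (best alternative 6). Neither deviates — NE.
Both Band 1 is not a NE: Station 1 would switch to Band 3 (10 > 8).
No other cell survives both best-response checks, so there are 2 pure NE.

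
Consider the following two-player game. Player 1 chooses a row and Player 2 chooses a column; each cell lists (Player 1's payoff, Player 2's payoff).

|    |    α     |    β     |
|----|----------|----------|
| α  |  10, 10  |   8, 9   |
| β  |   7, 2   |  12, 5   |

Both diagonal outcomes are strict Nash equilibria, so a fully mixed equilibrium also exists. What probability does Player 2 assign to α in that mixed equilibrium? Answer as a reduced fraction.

4/7

Player 2's mix q on α must make Player 1 indifferent between α and β.
Player 1's payoff from α: 10q + 8(1−q). From β: 7q + 12(1−q).
Set equal: 3q = 4(1−q) → q = 4/7.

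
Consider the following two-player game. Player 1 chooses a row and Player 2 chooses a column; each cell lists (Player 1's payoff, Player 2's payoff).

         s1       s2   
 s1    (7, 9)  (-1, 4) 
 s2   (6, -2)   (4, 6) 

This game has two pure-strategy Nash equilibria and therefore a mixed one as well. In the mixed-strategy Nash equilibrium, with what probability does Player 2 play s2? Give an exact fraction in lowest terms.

1/6

Player 2's mix q on s1 must make Player 1 indifferent between s1 and s2.
Player 1's payoff from s1: 7q + (-1)(1−q). From s2: 6q + 4(1−q).
Set equal: 1q = 5(1−q) → q = 5/6.
Probability on s2 is 1 − 5/6 = 1/6.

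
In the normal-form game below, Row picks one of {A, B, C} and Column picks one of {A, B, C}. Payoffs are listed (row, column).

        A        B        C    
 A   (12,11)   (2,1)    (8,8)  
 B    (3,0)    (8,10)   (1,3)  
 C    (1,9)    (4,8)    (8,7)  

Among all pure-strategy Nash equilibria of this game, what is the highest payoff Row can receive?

12

Both A is a pure NE (Row: 12 ≥ 3; Column: 11 ≥ 8). Row gets 12.
Both B is a pure NE (Row: 8 ≥ 4; Column: 10 ≥ 3). Row gets 8.
Every other cell has a profitable deviation for at least one player. Highest of {12, 8} is 12.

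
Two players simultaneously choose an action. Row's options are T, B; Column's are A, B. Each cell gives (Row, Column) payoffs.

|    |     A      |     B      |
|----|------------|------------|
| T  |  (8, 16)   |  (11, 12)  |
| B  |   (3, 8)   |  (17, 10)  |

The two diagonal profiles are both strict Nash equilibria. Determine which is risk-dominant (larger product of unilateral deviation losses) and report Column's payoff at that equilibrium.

At (T, A): Row loses 8 − 3 = 5 by deviating; Column loses 16 − 12 = 4. Product = 5·4 = 20.
At (B, B): Row loses 17 − 11 = 6 by deviating; Column loses 10 − 8 = 2. Product = 6·2 = 12.
20 > 12, so (T, A) is risk-dominant. Column's payoff there is 16.

16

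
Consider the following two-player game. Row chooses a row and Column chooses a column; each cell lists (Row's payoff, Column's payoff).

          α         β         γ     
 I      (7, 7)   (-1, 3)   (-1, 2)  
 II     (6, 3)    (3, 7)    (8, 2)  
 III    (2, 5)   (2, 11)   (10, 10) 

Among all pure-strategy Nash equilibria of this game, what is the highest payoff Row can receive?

(I, α) is a pure NE (Row: 7 ≥ 6; Column: 7 ≥ 3). Row gets 7.
(II, β) is a pure NE (Row: 3 ≥ 2; Column: 7 ≥ 3). Row gets 3.
Every other cell has a profitable deviation for at least one player. Highest of {7, 3} is 7.

7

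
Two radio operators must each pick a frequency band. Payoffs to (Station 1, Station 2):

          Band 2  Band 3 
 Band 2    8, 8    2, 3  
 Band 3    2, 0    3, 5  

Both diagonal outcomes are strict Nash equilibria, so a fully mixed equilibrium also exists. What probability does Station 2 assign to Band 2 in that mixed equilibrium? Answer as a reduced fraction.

Station 2's mix q on Band 2 must make Station 1 indifferent between Band 2 and Band 3.
Station 1's payoff from Band 2: 8q + 2(1−q). From Band 3: 2q + 3(1−q).
Set equal: 6q = 1(1−q) → q = 1/7.

1/7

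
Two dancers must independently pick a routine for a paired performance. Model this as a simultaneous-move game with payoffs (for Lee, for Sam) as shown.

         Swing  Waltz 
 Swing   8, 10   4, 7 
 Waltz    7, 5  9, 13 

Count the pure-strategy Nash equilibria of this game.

2

Both Swing: Lee gets 8 (best alternative 7); Sam gets 10 (best alternative 7). Neither deviates — NE.
Both Waltz: Lee gets 9 (best alternative 4); Sam gets 13 (best alternative 5). Neither deviates — NE.
(Swing, Waltz) is not a NE: Lee would switch to Waltz (9 > 4).
No other cell survives both best-response checks, so there are 2 pure NE.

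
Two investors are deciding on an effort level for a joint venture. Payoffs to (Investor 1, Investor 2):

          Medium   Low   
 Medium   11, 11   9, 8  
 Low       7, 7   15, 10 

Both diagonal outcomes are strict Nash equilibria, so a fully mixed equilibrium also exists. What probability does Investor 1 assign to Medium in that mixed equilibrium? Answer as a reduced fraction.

Investor 1's mix p on Medium must make Investor 2 indifferent between Medium and Low.
Investor 2's payoff from Medium: 11p + 7(1−p). From Low: 8p + 10(1−p).
Set equal: 3p = 3(1−p) → p = 3/6 = 1/2.

1/2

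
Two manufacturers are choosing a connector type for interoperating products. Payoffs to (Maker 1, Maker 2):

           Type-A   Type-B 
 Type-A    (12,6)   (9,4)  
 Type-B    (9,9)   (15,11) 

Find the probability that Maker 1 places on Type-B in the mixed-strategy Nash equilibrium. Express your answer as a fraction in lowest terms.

1/2

Maker 1's mix p on Type-A must make Maker 2 indifferent between Type-A and Type-B.
Maker 2's payoff from Type-A: 6p + 9(1−p). From Type-B: 4p + 11(1−p).
Set equal: 2p = 2(1−p) → p = 2/4 = 1/2.
Probability on Type-B is 1 − 1/2 = 1/2.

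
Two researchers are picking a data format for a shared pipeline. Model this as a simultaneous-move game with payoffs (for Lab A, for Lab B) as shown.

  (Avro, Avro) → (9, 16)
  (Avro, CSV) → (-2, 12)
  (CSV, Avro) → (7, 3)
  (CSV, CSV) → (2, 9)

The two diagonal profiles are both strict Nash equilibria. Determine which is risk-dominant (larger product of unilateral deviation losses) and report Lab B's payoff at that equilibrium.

At both Avro: Lab A loses 9 − 7 = 2 by deviating; Lab B loses 16 − 12 = 4. Product = 2·4 = 8.
At both CSV: Lab A loses 2 − (-2) = 4 by deviating; Lab B loses 9 − 3 = 6. Product = 4·6 = 24.
24 > 8, so both CSV is risk-dominant. Lab B's payoff there is 9.

9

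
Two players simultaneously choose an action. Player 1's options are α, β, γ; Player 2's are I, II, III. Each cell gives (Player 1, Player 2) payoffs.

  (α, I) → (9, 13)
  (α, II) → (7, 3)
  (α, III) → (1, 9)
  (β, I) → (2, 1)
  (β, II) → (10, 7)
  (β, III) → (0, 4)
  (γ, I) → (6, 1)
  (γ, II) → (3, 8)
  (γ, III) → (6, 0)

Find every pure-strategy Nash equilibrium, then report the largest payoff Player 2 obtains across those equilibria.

(α, I) is a pure NE (Player 1: 9 ≥ 6; Player 2: 13 ≥ 9). Player 2 gets 13.
(β, II) is a pure NE (Player 1: 10 ≥ 7; Player 2: 7 ≥ 4). Player 2 gets 7.
Every other cell has a profitable deviation for at least one player. Highest of {13, 7} is 13.

13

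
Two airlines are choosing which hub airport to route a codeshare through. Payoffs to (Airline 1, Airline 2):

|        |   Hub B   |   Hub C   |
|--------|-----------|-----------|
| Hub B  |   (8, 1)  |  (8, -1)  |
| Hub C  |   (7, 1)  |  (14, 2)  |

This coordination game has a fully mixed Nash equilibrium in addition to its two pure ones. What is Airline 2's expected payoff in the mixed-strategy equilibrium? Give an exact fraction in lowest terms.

Airline 1 mixes with probability p on Hub B, chosen so Airline 2 is indifferent: 1p + 1(1−p) = (-1)p + 2(1−p) gives p = 1/3.
Airline 2's expected payoff is 1·1/3 + 1·2/3 = 1.

1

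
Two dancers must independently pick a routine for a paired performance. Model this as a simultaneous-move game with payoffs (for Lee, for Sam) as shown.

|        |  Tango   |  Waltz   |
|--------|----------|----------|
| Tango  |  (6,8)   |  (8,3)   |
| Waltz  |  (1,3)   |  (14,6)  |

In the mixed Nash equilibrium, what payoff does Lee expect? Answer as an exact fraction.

76/11

Sam mixes with probability q on Tango, chosen so Lee is indifferent: 6q + 8(1−q) = 1q + 14(1−q) gives q = 6/11.
Lee's expected payoff (from either row, since indifferent) is 6·6/11 + 8·5/11 = 76/11.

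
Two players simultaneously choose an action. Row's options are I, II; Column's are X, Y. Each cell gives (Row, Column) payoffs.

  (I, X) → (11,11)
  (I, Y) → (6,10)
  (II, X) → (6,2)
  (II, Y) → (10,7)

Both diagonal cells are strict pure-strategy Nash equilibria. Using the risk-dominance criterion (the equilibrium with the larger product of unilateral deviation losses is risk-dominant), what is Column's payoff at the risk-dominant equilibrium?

7

At (I, X): Row loses 11 − 6 = 5 by deviating; Column loses 11 − 10 = 1. Product = 5·1 = 5.
At (II, Y): Row loses 10 − 6 = 4 by deviating; Column loses 7 − 2 = 5. Product = 4·5 = 20.
20 > 5, so (II, Y) is risk-dominant. Column's payoff there is 7.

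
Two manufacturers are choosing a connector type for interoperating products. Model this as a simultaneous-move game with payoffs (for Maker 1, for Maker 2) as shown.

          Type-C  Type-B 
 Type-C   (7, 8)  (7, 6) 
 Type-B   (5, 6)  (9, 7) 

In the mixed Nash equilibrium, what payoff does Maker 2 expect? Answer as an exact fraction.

Maker 1 mixes with probability p on Type-C, chosen so Maker 2 is indifferent: 8p + 6(1−p) = 6p + 7(1−p) gives p = 1/3.
Maker 2's expected payoff is 8·1/3 + 6·2/3 = 20/3.

20/3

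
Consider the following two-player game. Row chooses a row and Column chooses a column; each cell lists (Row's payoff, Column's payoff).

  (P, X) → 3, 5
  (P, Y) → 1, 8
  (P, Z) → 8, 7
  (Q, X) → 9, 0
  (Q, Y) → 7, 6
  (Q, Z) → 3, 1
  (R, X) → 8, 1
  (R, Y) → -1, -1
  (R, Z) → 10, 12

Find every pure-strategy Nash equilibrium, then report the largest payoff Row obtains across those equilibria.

(Q, Y) is a pure NE (Row: 7 ≥ 1; Column: 6 ≥ 1). Row gets 7.
(R, Z) is a pure NE (Row: 10 ≥ 8; Column: 12 ≥ 1). Row gets 10.
Every other cell has a profitable deviation for at least one player. Highest of {7, 10} is 10.

10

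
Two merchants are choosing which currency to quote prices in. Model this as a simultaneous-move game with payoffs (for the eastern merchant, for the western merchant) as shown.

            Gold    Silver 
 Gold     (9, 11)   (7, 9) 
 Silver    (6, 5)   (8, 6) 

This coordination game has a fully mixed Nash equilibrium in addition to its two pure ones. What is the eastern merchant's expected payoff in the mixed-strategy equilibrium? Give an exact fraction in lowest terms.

15/2

The western merchant mixes with probability q on Gold, chosen so the eastern merchant is indifferent: 9q + 7(1−q) = 6q + 8(1−q) gives q = 1/4.
The eastern merchant's expected payoff (from either row, since indifferent) is 9·1/4 + 7·3/4 = 15/2.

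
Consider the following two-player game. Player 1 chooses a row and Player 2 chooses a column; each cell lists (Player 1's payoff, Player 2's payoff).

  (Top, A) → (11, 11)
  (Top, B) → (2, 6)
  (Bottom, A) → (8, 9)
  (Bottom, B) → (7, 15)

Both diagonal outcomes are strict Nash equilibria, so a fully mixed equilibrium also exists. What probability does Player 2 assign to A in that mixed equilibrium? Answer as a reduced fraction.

5/8

Player 2's mix q on A must make Player 1 indifferent between Top and Bottom.
Player 1's payoff from Top: 11q + 2(1−q). From Bottom: 8q + 7(1−q).
Set equal: 3q = 5(1−q) → q = 5/8.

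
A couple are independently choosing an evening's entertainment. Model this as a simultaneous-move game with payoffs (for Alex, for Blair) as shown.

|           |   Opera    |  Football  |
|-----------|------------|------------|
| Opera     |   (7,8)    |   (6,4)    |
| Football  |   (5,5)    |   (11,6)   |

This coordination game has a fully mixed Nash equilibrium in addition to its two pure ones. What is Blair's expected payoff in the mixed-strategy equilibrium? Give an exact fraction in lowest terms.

Alex mixes with probability p on Opera, chosen so Blair is indifferent: 8p + 5(1−p) = 4p + 6(1−p) gives p = 1/5.
Blair's expected payoff is 8·1/5 + 5·4/5 = 28/5.

28/5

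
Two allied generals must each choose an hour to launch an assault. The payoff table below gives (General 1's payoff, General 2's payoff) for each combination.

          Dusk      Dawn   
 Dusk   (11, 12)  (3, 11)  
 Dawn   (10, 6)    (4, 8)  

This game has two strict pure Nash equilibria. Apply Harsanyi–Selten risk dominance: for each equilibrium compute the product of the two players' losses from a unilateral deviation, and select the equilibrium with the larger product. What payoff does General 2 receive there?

At both Dusk: General 1 loses 11 − 10 = 1 by deviating; General 2 loses 12 − 11 = 1. Product = 1·1 = 1.
At both Dawn: General 1 loses 4 − 3 = 1 by deviating; General 2 loses 8 − 6 = 2. Product = 1·2 = 2.
2 > 1, so both Dawn is risk-dominant. General 2's payoff there is 8.

8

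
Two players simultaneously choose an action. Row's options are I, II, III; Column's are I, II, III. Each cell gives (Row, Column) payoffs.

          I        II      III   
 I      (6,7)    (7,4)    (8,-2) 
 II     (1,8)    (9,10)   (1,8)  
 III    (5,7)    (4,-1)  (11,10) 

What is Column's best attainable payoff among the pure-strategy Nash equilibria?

Both I is a pure NE (Row: 6 ≥ 5; Column: 7 ≥ 4). Column gets 7.
Both II is a pure NE (Row: 9 ≥ 7; Column: 10 ≥ 8). Column gets 10.
Both III is a pure NE (Row: 11 ≥ 8; Column: 10 ≥ 7). Column gets 10.
Every other cell has a profitable deviation for at least one player. Highest of {7, 10, 10} is 10.

10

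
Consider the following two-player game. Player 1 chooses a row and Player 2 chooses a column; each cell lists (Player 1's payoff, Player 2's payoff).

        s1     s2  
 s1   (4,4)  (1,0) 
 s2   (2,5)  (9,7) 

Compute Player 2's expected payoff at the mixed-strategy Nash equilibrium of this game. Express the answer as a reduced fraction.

14/3

Player 1 mixes with probability p on s1, chosen so Player 2 is indifferent: 4p + 5(1−p) = 0p + 7(1−p) gives p = 1/3.
Player 2's expected payoff is 4·1/3 + 5·2/3 = 14/3.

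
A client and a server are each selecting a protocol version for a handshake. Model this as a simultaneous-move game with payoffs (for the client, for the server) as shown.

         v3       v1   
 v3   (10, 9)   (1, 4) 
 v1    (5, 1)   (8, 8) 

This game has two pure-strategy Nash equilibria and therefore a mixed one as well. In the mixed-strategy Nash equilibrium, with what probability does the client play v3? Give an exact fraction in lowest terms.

The client's mix p on v3 must make the server indifferent between v3 and v1.
The server's payoff from v3: 9p + 1(1−p). From v1: 4p + 8(1−p).
Set equal: 5p = 7(1−p) → p = 7/12.

7/12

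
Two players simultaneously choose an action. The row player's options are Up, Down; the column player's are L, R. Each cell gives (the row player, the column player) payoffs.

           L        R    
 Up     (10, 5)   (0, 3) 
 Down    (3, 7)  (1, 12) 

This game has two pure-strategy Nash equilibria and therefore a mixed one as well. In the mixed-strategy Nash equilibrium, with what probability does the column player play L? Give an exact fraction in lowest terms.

1/8

The column player's mix q on L must make the row player indifferent between Up and Down.
The row player's payoff from Up: 10q + 0(1−q). From Down: 3q + 1(1−q).
Set equal: 7q = 1(1−q) → q = 1/8.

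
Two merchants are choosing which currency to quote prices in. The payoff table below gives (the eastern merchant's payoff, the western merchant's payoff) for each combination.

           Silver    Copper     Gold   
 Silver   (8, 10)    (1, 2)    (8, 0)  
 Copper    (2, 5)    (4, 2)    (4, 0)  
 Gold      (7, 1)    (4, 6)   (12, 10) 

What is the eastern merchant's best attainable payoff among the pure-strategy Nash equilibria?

Both Silver is a pure NE (the eastern merchant: 8 ≥ 7; the western merchant: 10 ≥ 2). The eastern merchant gets 8.
Both Gold is a pure NE (the eastern merchant: 12 ≥ 8; the western merchant: 10 ≥ 6). The eastern merchant gets 12.
Every other cell has a profitable deviation for at least one player. Highest of {8, 12} is 12.

12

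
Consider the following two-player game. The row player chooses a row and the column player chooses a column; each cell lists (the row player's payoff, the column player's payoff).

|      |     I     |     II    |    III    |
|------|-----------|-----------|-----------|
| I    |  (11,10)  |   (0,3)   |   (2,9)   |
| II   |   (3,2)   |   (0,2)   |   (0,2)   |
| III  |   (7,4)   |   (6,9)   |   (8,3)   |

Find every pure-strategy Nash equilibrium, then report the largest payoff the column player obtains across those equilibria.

Both I is a pure NE (the row player: 11 ≥ 7; the column player: 10 ≥ 9). The column player gets 10.
(III, II) is a pure NE (the row player: 6 ≥ 0; the column player: 9 ≥ 4). The column player gets 9.
Every other cell has a profitable deviation for at least one player. Highest of {10, 9} is 10.

10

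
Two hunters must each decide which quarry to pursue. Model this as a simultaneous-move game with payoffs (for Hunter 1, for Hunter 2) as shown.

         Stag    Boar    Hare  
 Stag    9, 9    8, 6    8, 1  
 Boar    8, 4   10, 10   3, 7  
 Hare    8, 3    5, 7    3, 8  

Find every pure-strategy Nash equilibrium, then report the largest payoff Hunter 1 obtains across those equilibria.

10

Both Stag is a pure NE (Hunter 1: 9 ≥ 8; Hunter 2: 9 ≥ 6). Hunter 1 gets 9.
Both Boar is a pure NE (Hunter 1: 10 ≥ 8; Hunter 2: 10 ≥ 7). Hunter 1 gets 10.
Every other cell has a profitable deviation for at least one player. Highest of {9, 10} is 10.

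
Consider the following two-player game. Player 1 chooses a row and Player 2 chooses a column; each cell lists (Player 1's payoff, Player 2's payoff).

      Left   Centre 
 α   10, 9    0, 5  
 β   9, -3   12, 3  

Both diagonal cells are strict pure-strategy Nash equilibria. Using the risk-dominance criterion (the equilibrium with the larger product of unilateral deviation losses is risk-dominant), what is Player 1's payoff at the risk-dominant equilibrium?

12

At (α, Left): Player 1 loses 10 − 9 = 1 by deviating; Player 2 loses 9 − 5 = 4. Product = 1·4 = 4.
At (β, Centre): Player 1 loses 12 − 0 = 12 by deviating; Player 2 loses 3 − (-3) = 6. Product = 12·6 = 72.
72 > 4, so (β, Centre) is risk-dominant. Player 1's payoff there is 12.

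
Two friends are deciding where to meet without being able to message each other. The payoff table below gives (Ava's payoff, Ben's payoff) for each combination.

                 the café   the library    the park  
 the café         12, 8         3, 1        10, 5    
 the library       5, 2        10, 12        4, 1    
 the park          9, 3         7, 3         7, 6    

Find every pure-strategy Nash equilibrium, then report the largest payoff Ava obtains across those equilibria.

Both the café is a pure NE (Ava: 12 ≥ 9; Ben: 8 ≥ 5). Ava gets 12.
Both the library is a pure NE (Ava: 10 ≥ 7; Ben: 12 ≥ 2). Ava gets 10.
Every other cell has a profitable deviation for at least one player. Highest of {12, 10} is 12.

12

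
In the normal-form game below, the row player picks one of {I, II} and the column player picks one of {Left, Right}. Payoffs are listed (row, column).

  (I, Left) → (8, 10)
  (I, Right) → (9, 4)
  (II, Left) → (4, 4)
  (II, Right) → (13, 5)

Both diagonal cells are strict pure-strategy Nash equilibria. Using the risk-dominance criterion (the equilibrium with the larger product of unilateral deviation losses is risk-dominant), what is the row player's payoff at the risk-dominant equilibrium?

At (I, Left): the row player loses 8 − 4 = 4 by deviating; the column player loses 10 − 4 = 6. Product = 4·6 = 24.
At (II, Right): the row player loses 13 − 9 = 4 by deviating; the column player loses 5 − 4 = 1. Product = 4·1 = 4.
24 > 4, so (I, Left) is risk-dominant. The row player's payoff there is 8.

8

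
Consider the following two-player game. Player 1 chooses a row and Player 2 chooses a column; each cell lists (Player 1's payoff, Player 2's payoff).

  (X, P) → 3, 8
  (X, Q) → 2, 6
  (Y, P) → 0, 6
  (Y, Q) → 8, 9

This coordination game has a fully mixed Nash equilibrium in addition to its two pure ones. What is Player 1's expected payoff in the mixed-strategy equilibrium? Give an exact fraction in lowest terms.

Player 2 mixes with probability q on P, chosen so Player 1 is indifferent: 3q + 2(1−q) = 0q + 8(1−q) gives q = 2/3.
Player 1's expected payoff (from either row, since indifferent) is 3·2/3 + 2·1/3 = 8/3.

8/3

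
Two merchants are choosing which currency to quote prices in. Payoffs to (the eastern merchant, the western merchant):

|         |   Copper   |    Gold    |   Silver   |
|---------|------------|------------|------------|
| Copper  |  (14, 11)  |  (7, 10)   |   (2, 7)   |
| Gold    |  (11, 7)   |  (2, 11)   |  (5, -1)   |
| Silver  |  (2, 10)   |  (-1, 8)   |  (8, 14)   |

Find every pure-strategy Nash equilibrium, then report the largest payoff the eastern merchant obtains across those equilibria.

14

Both Copper is a pure NE (the eastern merchant: 14 ≥ 11; the western merchant: 11 ≥ 10). The eastern merchant gets 14.
Both Silver is a pure NE (the eastern merchant: 8 ≥ 5; the western merchant: 14 ≥ 10). The eastern merchant gets 8.
Every other cell has a profitable deviation for at least one player. Highest of {14, 8} is 14.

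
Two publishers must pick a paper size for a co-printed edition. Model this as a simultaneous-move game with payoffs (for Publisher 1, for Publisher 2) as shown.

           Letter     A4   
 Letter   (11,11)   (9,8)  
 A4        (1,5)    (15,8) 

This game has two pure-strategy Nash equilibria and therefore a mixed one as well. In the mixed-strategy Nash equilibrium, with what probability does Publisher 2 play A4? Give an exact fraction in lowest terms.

5/8

Publisher 2's mix q on Letter must make Publisher 1 indifferent between Letter and A4.
Publisher 1's payoff from Letter: 11q + 9(1−q). From A4: 1q + 15(1−q).
Set equal: 10q = 6(1−q) → q = 6/16 = 3/8.
Probability on A4 is 1 − 3/8 = 5/8.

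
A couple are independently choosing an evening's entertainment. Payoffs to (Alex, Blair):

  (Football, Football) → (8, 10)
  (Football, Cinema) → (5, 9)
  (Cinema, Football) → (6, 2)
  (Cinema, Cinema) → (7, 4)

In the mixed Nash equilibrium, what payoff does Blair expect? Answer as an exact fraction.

Alex mixes with probability p on Football, chosen so Blair is indifferent: 10p + 2(1−p) = 9p + 4(1−p) gives p = 2/3.
Blair's expected payoff is 10·2/3 + 2·1/3 = 22/3.

22/3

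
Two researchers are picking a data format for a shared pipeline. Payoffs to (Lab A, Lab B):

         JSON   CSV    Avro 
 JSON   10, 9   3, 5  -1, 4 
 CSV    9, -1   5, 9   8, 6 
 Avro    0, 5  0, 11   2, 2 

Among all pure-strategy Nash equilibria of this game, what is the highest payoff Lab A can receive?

10

Both JSON is a pure NE (Lab A: 10 ≥ 9; Lab B: 9 ≥ 5). Lab A gets 10.
Both CSV is a pure NE (Lab A: 5 ≥ 3; Lab B: 9 ≥ 6). Lab A gets 5.
Every other cell has a profitable deviation for at least one player. Highest of {10, 5} is 10.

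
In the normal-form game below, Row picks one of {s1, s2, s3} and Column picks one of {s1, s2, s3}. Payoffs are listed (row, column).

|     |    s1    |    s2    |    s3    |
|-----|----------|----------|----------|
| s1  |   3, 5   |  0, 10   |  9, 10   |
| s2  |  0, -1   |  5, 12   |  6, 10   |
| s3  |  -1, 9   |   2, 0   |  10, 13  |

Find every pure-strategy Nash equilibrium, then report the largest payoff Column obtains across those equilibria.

Both s2 is a pure NE (Row: 5 ≥ 2; Column: 12 ≥ 10). Column gets 12.
Both s3 is a pure NE (Row: 10 ≥ 9; Column: 13 ≥ 9). Column gets 13.
Every other cell has a profitable deviation for at least one player. Highest of {12, 13} is 13.

13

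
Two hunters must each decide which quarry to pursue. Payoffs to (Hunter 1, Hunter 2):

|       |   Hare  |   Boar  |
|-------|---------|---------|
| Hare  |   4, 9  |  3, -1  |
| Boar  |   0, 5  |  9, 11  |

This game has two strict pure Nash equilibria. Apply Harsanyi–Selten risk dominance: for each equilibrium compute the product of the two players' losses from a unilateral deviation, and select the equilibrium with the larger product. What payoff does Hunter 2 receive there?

At both Hare: Hunter 1 loses 4 − 0 = 4 by deviating; Hunter 2 loses 9 − (-1) = 10. Product = 4·10 = 40.
At both Boar: Hunter 1 loses 9 − 3 = 6 by deviating; Hunter 2 loses 11 − 5 = 6. Product = 6·6 = 36.
40 > 36, so both Hare is risk-dominant. Hunter 2's payoff there is 9.

9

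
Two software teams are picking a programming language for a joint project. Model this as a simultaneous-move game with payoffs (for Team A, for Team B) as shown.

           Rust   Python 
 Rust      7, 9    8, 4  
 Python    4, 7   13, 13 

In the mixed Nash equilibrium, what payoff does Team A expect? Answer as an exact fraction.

59/8

Team B mixes with probability q on Rust, chosen so Team A is indifferent: 7q + 8(1−q) = 4q + 13(1−q) gives q = 5/8.
Team A's expected payoff (from either row, since indifferent) is 7·5/8 + 8·3/8 = 59/8.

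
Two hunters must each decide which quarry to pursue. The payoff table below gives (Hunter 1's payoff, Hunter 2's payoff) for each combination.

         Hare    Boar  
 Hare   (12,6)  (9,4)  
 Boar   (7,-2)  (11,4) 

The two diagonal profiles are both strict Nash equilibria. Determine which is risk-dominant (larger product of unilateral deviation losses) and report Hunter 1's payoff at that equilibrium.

At both Hare: Hunter 1 loses 12 − 7 = 5 by deviating; Hunter 2 loses 6 − 4 = 2. Product = 5·2 = 10.
At both Boar: Hunter 1 loses 11 − 9 = 2 by deviating; Hunter 2 loses 4 − (-2) = 6. Product = 2·6 = 12.
12 > 10, so both Boar is risk-dominant. Hunter 1's payoff there is 11.

11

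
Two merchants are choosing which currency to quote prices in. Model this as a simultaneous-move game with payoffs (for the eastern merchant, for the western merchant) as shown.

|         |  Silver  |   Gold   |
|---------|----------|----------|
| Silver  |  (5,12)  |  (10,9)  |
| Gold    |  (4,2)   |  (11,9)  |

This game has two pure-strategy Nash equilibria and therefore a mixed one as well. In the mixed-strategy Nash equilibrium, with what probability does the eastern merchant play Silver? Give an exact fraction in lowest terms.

7/10

The eastern merchant's mix p on Silver must make the western merchant indifferent between Silver and Gold.
The western merchant's payoff from Silver: 12p + 2(1−p). From Gold: 9p + 9(1−p).
Set equal: 3p = 7(1−p) → p = 7/10.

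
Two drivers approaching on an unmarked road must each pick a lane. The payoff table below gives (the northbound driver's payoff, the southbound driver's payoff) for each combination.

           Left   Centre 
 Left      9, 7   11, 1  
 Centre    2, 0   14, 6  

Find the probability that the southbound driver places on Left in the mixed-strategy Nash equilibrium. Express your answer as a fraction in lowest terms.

The southbound driver's mix q on Left must make the northbound driver indifferent between Left and Centre.
The northbound driver's payoff from Left: 9q + 11(1−q). From Centre: 2q + 14(1−q).
Set equal: 7q = 3(1−q) → q = 3/10.

3/10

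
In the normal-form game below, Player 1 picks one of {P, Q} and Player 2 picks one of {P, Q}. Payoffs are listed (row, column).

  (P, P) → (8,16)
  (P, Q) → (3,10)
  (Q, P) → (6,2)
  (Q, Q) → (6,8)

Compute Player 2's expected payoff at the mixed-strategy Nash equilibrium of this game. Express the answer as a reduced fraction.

9

Player 1 mixes with probability p on P, chosen so Player 2 is indifferent: 16p + 2(1−p) = 10p + 8(1−p) gives p = 1/2.
Player 2's expected payoff is 16·1/2 + 2·1/2 = 9.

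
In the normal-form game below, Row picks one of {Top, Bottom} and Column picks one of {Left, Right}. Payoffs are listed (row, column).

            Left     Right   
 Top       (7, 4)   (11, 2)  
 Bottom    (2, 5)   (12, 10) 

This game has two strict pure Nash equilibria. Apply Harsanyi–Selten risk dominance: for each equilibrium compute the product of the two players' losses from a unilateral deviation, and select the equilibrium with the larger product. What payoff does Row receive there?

7

At (Top, Left): Row loses 7 − 2 = 5 by deviating; Column loses 4 − 2 = 2. Product = 5·2 = 10.
At (Bottom, Right): Row loses 12 − 11 = 1 by deviating; Column loses 10 − 5 = 5. Product = 1·5 = 5.
10 > 5, so (Top, Left) is risk-dominant. Row's payoff there is 7.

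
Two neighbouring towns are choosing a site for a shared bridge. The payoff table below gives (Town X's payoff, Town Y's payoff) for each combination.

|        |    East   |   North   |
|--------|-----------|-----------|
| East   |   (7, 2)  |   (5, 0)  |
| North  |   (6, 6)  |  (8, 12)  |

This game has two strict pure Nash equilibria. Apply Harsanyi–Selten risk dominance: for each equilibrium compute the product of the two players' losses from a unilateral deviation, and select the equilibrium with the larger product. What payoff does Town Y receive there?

12

At both East: Town X loses 7 − 6 = 1 by deviating; Town Y loses 2 − 0 = 2. Product = 1·2 = 2.
At both North: Town X loses 8 − 5 = 3 by deviating; Town Y loses 12 − 6 = 6. Product = 3·6 = 18.
18 > 2, so both North is risk-dominant. Town Y's payoff there is 12.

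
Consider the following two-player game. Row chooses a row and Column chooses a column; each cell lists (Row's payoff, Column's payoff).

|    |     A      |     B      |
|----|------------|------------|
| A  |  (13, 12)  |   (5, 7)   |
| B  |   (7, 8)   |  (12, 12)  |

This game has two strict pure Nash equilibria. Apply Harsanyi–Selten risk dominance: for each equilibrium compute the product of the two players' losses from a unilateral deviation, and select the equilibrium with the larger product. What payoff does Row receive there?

13

At both A: Row loses 13 − 7 = 6 by deviating; Column loses 12 − 7 = 5. Product = 6·5 = 30.
At both B: Row loses 12 − 5 = 7 by deviating; Column loses 12 − 8 = 4. Product = 7·4 = 28.
30 > 28, so both A is risk-dominant. Row's payoff there is 13.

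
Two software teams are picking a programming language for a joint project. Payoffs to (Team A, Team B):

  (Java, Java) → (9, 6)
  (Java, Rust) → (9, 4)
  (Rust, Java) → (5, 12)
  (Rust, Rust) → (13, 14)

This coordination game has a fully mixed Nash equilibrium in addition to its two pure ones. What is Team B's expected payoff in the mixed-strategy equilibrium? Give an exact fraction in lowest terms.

Team A mixes with probability p on Java, chosen so Team B is indifferent: 6p + 12(1−p) = 4p + 14(1−p) gives p = 1/2.
Team B's expected payoff is 6·1/2 + 12·1/2 = 9.

9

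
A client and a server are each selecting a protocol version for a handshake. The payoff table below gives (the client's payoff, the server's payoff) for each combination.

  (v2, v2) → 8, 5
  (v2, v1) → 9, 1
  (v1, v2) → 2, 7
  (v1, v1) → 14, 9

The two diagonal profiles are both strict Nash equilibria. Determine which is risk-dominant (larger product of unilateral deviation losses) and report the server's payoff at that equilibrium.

5

At both v2: the client loses 8 − 2 = 6 by deviating; the server loses 5 − 1 = 4. Product = 6·4 = 24.
At both v1: the client loses 14 − 9 = 5 by deviating; the server loses 9 − 7 = 2. Product = 5·2 = 10.
24 > 10, so both v2 is risk-dominant. The server's payoff there is 5.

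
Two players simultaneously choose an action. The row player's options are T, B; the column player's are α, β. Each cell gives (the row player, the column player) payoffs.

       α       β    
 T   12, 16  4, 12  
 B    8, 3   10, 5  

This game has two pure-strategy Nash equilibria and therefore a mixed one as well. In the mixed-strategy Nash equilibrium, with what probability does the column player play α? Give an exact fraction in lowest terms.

The column player's mix q on α must make the row player indifferent between T and B.
The row player's payoff from T: 12q + 4(1−q). From B: 8q + 10(1−q).
Set equal: 4q = 6(1−q) → q = 6/10 = 3/5.

3/5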